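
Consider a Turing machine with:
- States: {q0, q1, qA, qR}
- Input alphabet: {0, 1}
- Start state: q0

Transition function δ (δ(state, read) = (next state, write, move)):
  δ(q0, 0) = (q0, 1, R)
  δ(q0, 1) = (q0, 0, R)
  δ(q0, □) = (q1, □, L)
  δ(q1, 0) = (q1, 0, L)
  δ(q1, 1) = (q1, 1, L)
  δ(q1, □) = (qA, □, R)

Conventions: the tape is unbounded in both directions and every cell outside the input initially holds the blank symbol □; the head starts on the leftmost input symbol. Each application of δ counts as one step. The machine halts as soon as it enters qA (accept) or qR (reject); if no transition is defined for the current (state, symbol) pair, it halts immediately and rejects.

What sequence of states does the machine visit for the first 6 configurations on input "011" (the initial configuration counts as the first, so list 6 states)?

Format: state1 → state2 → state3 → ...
Step 0: [q0]011 (head at position 0)
Step 1: δ(q0, 0) = (q0, 1, R)  ⊢  1[q0]11 (head at position 1)
Step 2: δ(q0, 1) = (q0, 0, R)  ⊢  10[q0]1 (head at position 2)
Step 3: δ(q0, 1) = (q0, 0, R)  ⊢  100[q0]□ (head at position 3)
Step 4: δ(q0, □) = (q1, □, L)  ⊢  10[q1]0□ (head at position 2)
Step 5: δ(q1, 0) = (q1, 0, L)  ⊢  1[q1]00□ (head at position 1)
Reading off the states of these 6 configurations: q0 → q0 → q0 → q0 → q1 → q1

Final answer: q0 → q0 → q0 → q0 → q1 → q1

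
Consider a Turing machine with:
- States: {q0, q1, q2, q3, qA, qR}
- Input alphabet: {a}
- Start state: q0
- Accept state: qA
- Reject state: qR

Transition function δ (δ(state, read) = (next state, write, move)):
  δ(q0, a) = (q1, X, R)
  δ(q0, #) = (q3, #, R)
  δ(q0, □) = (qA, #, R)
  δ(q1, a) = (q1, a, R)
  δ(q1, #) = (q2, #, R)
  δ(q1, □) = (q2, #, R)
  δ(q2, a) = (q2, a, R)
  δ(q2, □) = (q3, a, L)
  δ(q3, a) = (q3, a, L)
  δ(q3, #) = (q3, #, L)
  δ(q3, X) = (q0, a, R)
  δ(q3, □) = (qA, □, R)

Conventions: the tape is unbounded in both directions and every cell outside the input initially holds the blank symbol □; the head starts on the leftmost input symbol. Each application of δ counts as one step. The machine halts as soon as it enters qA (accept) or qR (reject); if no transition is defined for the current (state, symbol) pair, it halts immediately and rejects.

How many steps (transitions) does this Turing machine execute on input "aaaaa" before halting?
Trace (configuration after each step, as tape_left[state]tape_right with head position):
Step 0: [q0]aaaaa (head at position 0)
Step 1: X[q1]aaaa (head 1)
Step 2: Xa[q1]aaa (head 2)
Step 3: Xaa[q1]aa (head 3)
Step 4: Xaaa[q1]a (head 4)
Step 5: Xaaaa[q1]□ (head 5)
Step 6: Xaaaa#[q2]□ (head 6)
Step 7: Xaaaa[q3]#a (head 5)
Step 8: Xaaa[q3]a#a (head 4)
Step 9: Xaa[q3]aa#a (head 3)
Step 10: Xa[q3]aaa#a (head 2)
Step 11: X[q3]aaaa#a (head 1)
Step 12: [q3]Xaaaa#a (head 0)
Step 13: a[q0]aaaa#a (head 1)
Step 14: aX[q1]aaa#a (head 2)
Step 15: aXa[q1]aa#a (head 3)
Step 16: aXaa[q1]a#a (head 4)
Step 17: aXaaa[q1]#a (head 5)
Step 18: aXaaa#[q2]a (head 6)
Step 19: aXaaa#a[q2]□ (head 7)
Step 20: aXaaa#[q3]aa (head 6)
Step 21: aXaaa[q3]#aa (head 5)
Step 22: aXaa[q3]a#aa (head 4)
Step 23: aXa[q3]aa#aa (head 3)
Step 24: aX[q3]aaa#aa (head 2)
Step 25: a[q3]Xaaa#aa (head 1)
Step 26: aa[q0]aaa#aa (head 2)
Step 27: aaX[q1]aa#aa (head 3)
Step 28: aaXa[q1]a#aa (head 4)
Step 29: aaXaa[q1]#aa (head 5)
Step 30: aaXaa#[q2]aa (head 6)
Step 31: aaXaa#a[q2]a (head 7)
Step 32: aaXaa#aa[q2]□ (head 8)
Step 33: aaXaa#a[q3]aa (head 7)
Step 34: aaXaa#[q3]aaa (head 6)
Step 35: aaXaa[q3]#aaa (head 5)
Step 36: aaXa[q3]a#aaa (head 4)
Step 37: aaX[q3]aa#aaa (head 3)
Step 38: aa[q3]Xaa#aaa (head 2)
Step 39: aaa[q0]aa#aaa (head 3)
Step 40: aaaX[q1]a#aaa (head 4)
Step 41: aaaXa[q1]#aaa (head 5)
Step 42: aaaXa#[q2]aaa (head 6)
Step 43: aaaXa#a[q2]aa (head 7)
Step 44: aaaXa#aa[q2]a (head 8)
Step 45: aaaXa#aaa[q2]□ (head 9)
Step 46: aaaXa#aa[q3]aa (head 8)
Step 47: aaaXa#a[q3]aaa (head 7)
Step 48: aaaXa#[q3]aaaa (head 6)
Step 49: aaaXa[q3]#aaaa (head 5)
Step 50: aaaX[q3]a#aaaa (head 4)
Step 51: aaa[q3]Xa#aaaa (head 3)
Step 52: aaaa[q0]a#aaaa (head 4)
Step 53: aaaaX[q1]#aaaa (head 5)
Step 54: aaaaX#[q2]aaaa (head 6)
Step 55: aaaaX#a[q2]aaa (head 7)
Step 56: aaaaX#aa[q2]aa (head 8)
Step 57: aaaaX#aaa[q2]a (head 9)
Step 58: aaaaX#aaaa[q2]□ (head 10)
Step 59: aaaaX#aaa[q3]aa (head 9)
Step 60: aaaaX#aa[q3]aaa (head 8)
Step 61: aaaaX#a[q3]aaaa (head 7)
Step 62: aaaaX#[q3]aaaaa (head 6)
Step 63: aaaaX[q3]#aaaaa (head 5)
Step 64: aaaa[q3]X#aaaaa (head 4)
Step 65: aaaaa[q0]#aaaaa (head 5)
Step 66: aaaaa#[q3]aaaaa (head 6)
Step 67: aaaaa[q3]#aaaaa (head 5)
Step 68: aaaa[q3]a#aaaaa (head 4)
Step 69: aaa[q3]aa#aaaaa (head 3)
Step 70: aa[q3]aaa#aaaaa (head 2)
Step 71: a[q3]aaaa#aaaaa (head 1)
Step 72: [q3]aaaaa#aaaaa (head 0)
Step 73: [q3]□aaaaa#aaaaa (head -1)
Step 74: □[qA]aaaaa#aaaaa (head 0)
The machine is in qA, so it halts and accepts.
Number of transitions executed: 74.

Final answer: 74 steps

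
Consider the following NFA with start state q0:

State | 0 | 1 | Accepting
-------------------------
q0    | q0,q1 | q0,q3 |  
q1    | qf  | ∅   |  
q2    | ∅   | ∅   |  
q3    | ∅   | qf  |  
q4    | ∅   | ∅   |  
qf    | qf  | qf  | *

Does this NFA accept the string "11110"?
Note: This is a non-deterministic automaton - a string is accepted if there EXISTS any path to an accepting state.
Track the set of states the NFA could be in: start {q0}
Read '1': {q0} → {q0, q3}
Read '1': {q0, q3} → {q0, q3, qf}
Read '1': {q0, q3, qf} → {q0, q3, qf}
Read '1': {q0, q3, qf} → {q0, q3, qf}
Read '0': {q0, q3, qf} → {q0, q1, qf}
Final set {q0, q1, qf} contains accepting state(s) {qf} → accepted.

Final answer: Yes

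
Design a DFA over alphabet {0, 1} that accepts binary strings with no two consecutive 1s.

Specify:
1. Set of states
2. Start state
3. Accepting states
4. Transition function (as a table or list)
One valid DFA (any DFA recognizing the same language is acceptable):
States: {q0, q1, dead}
Start: q0
Accepting: {q0, q1}
Transitions (accepting states marked with *):
State | 0 | 1 | Accepting
-------------------------
q0    | q0 | q1 | *
q1    | q0 | dead | *
dead  | dead | dead |  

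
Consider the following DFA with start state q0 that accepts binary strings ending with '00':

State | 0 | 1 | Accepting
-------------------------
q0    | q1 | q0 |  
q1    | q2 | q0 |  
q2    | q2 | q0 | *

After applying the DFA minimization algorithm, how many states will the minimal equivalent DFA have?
All 3 states are reachable from q0, so none can be removed as unreachable.
Table-filling: first mark every (accepting, non-accepting) pair as distinguishable (accepting: {q2}; non-accepting: {q0, q1}).
Round 1: (q0, q1) on '0' go to q1 and q2, already distinguishable → mark.
Every pair of states is distinguishable, so the DFA is already minimal.
Equivalence classes: {q0}, {q1}, {q2} → 3 states.

Final answer: 3 states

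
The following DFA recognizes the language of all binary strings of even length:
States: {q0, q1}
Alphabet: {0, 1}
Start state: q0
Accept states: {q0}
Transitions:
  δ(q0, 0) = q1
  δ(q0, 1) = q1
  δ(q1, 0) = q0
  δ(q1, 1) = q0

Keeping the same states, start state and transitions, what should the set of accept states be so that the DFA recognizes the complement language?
The DFA is complete (every state has a transition on every symbol), so the complement
is recognized by the same DFA with accepting and non-accepting states swapped.
Original accept states: {q0}
Complement accept states = All states - Original accept states
= {q0, q1} - {q0}
= {q1}
Complement language: strings of ODD length

Final answer: {q1}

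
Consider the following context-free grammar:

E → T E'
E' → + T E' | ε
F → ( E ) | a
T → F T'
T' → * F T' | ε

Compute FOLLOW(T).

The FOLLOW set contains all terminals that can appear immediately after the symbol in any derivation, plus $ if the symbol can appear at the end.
Useful FIRST sets: FIRST(E') = {+, ε}, FIRST(T') = {*, ε} (both E' and T' are nullable).
FOLLOW(E): E is the start symbol → $; E appears in F → ( E ) followed by ')' → FOLLOW(E) = {), $}.
FOLLOW(E'): E' appears at the right end of E → T E' and of E' → + T E', so FOLLOW(E') ⊇ FOLLOW(E) (the second occurrence adds nothing new). FOLLOW(E') = {), $}.
FOLLOW(T): in E → T E' and E' → + T E', T is followed by E': add FIRST(E') minus ε = {+}; since E' is nullable, also add FOLLOW(E) and FOLLOW(E') = {), $}. FOLLOW(T) = {+, ), $}.

Final answer: {$, ), +}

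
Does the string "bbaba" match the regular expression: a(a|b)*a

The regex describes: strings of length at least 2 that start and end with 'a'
No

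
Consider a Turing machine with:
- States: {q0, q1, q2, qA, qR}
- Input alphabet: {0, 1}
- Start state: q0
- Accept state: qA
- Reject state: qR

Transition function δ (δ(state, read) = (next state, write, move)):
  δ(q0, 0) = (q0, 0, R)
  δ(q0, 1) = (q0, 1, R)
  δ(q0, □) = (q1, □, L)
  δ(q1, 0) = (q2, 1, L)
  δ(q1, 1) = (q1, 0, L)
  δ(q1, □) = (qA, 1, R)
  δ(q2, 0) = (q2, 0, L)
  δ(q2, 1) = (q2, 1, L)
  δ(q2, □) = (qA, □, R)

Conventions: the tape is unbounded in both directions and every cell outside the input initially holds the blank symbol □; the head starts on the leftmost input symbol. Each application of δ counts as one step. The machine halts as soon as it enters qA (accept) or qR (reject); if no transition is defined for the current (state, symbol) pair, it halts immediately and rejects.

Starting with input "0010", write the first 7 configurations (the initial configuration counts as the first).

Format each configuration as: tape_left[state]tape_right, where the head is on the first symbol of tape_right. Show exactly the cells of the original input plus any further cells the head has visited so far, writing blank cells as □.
Step 0: [q0]0010 (head at position 0)
Step 1: δ(q0, 0) = (q0, 0, R)  ⊢  0[q0]010 (head at position 1)
Step 2: δ(q0, 0) = (q0, 0, R)  ⊢  00[q0]10 (head at position 2)
Step 3: δ(q0, 1) = (q0, 1, R)  ⊢  001[q0]0 (head at position 3)
Step 4: δ(q0, 0) = (q0, 0, R)  ⊢  0010[q0]□ (head at position 4)
Step 5: δ(q0, □) = (q1, □, L)  ⊢  001[q1]0□ (head at position 3)
Step 6: δ(q1, 0) = (q2, 1, L)  ⊢  00[q2]11□ (head at position 2)

Final answer: [q0]0010 ⊢ 0[q0]010 ⊢ 00[q0]10 ⊢ 001[q0]0 ⊢ 0010[q0]□ ⊢ 001[q1]0□ ⊢ 00[q2]11□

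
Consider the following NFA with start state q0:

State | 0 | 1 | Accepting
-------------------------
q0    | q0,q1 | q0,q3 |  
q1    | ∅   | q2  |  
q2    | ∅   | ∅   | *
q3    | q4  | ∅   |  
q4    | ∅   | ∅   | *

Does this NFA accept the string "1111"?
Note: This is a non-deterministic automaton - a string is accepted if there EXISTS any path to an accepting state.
Track the set of states the NFA could be in: start {q0}
Read '1': {q0} → {q0, q3}
Read '1': {q0, q3} → {q0, q3}
Read '1': {q0, q3} → {q0, q3}
Read '1': {q0, q3} → {q0, q3}
Final set {q0, q3} contains no accepting state → rejected.

Final answer: No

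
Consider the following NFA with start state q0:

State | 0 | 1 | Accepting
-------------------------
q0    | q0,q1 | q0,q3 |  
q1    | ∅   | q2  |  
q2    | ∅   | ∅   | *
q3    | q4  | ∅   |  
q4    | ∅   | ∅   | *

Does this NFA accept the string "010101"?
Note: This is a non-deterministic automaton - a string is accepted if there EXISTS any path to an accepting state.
Track the set of states the NFA could be in: start {q0}
Read '0': {q0} → {q0, q1}
Read '1': {q0, q1} → {q0, q2, q3}
Read '0': {q0, q2, q3} → {q0, q1, q4}
Read '1': {q0, q1, q4} → {q0, q2, q3}
Read '0': {q0, q2, q3} → {q0, q1, q4}
Read '1': {q0, q1, q4} → {q0, q2, q3}
Final set {q0, q2, q3} contains accepting state(s) {q2} → accepted.

Final answer: Yes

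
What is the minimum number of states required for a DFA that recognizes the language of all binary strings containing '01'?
Language: binary strings containing '01'
Lower bound (Myhill–Nerode): the prefixes ε, 0, 01 are pairwise distinguishable:
  ε vs 01: suffix ε distinguishes them (ε is rejected, 01 is accepted)
  0 vs 01: suffix ε distinguishes them (0 is rejected, 01 is accepted)
  ε vs 0: suffix 1 distinguishes them (ε·1 = 1 is rejected, 0·1 = 01 is accepted)
So any DFA needs at least 3 states.
Upper bound: a DFA with 3 states exists (one state per class above: 'no progress', 'last symbol 0', and 'seen 01' (accepting sink)).
Minimum states: 3

Final answer: 3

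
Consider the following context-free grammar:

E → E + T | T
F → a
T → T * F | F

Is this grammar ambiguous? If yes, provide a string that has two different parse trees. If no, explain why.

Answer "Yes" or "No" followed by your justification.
This is the standard stratified expression grammar: '+' is introduced only by the left-recursive rule E → E + T and '*' only by the left-recursive rule T → T * F, with F → a. For any string, the last '+' must be the one produced at the root E (everything after it is a T containing no '+'), and likewise within each T the last '*' is produced at its root. This fixes the parse tree uniquely (left-associative, '*' binding tighter than '+'), so every string has exactly one parse tree.

Final answer: No - the grammar is unambiguous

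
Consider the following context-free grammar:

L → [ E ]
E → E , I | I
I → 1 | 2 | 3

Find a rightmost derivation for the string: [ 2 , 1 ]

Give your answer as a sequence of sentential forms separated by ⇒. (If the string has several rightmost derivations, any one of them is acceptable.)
Start with L.
Step 1: the rightmost non-terminal is L; apply L → [ E ]:  [ E ]
Step 2: the rightmost non-terminal is E; apply E → E , I:  [ E , I ]
Step 3: the rightmost non-terminal is I; apply I → 1:  [ E , 1 ]
Step 4: the rightmost non-terminal is E; apply E → I:  [ I , 1 ]
Step 5: the rightmost non-terminal is I; apply I → 2:  [ 2 , 1 ]

Final answer: L ⇒ [ E ] ⇒ [ E , I ] ⇒ [ E , 1 ] ⇒ [ I , 1 ] ⇒ [ 2 , 1 ]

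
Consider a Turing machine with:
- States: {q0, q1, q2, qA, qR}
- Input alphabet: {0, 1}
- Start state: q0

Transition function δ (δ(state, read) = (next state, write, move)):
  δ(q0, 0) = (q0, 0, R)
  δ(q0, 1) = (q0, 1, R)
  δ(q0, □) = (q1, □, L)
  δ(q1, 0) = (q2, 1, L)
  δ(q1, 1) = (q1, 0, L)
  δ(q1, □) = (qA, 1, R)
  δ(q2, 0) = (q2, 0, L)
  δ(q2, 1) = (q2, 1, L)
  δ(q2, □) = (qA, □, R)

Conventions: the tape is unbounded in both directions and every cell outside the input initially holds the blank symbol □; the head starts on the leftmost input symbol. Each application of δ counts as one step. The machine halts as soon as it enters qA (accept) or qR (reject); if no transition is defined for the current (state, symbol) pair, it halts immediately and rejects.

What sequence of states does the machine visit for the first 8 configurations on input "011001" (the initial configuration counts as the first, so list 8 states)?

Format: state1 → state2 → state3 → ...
Step 0: [q0]011001 (head at position 0)
Step 1: δ(q0, 0) = (q0, 0, R)  ⊢  0[q0]11001 (head at position 1)
Step 2: δ(q0, 1) = (q0, 1, R)  ⊢  01[q0]1001 (head at position 2)
Step 3: δ(q0, 1) = (q0, 1, R)  ⊢  011[q0]001 (head at position 3)
Step 4: δ(q0, 0) = (q0, 0, R)  ⊢  0110[q0]01 (head at position 4)
Step 5: δ(q0, 0) = (q0, 0, R)  ⊢  01100[q0]1 (head at position 5)
Step 6: δ(q0, 1) = (q0, 1, R)  ⊢  011001[q0]□ (head at position 6)
Step 7: δ(q0, □) = (q1, □, L)  ⊢  01100[q1]1□ (head at position 5)
Reading off the states of these 8 configurations: q0 → q0 → q0 → q0 → q0 → q0 → q0 → q1

Final answer: q0 → q0 → q0 → q0 → q0 → q0 → q0 → q1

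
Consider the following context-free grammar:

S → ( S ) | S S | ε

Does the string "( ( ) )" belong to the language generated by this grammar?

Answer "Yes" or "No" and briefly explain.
A derivation exists: S ⇒ ( S ) ⇒ ( ( S ) ) ⇒ ( ( ) ) (using S → ( S ) twice, then S → ε).

Final answer: Yes - a valid derivation exists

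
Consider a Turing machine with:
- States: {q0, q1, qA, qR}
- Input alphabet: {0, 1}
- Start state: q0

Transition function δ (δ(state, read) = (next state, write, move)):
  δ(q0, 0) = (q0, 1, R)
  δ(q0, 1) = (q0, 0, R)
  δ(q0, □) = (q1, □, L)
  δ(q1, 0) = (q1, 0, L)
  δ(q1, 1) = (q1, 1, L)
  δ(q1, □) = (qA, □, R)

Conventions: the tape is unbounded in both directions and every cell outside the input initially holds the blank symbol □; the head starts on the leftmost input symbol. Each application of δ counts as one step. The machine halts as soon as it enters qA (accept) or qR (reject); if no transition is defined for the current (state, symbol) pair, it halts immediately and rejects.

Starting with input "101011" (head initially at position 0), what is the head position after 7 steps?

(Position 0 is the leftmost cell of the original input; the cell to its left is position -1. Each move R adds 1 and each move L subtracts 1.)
Step 0: [q0]101011 (head at position 0)
Step 1: δ(q0, 1) = (q0, 0, R)  ⊢  0[q0]01011 (head at position 1)
Step 2: δ(q0, 0) = (q0, 1, R)  ⊢  01[q0]1011 (head at position 2)
Step 3: δ(q0, 1) = (q0, 0, R)  ⊢  010[q0]011 (head at position 3)
Step 4: δ(q0, 0) = (q0, 1, R)  ⊢  0101[q0]11 (head at position 4)
Step 5: δ(q0, 1) = (q0, 0, R)  ⊢  01010[q0]1 (head at position 5)
Step 6: δ(q0, 1) = (q0, 0, R)  ⊢  010100[q0]□ (head at position 6)
Step 7: δ(q0, □) = (q1, □, L)  ⊢  01010[q1]0□ (head at position 5)
Head position after 7 steps: 5

Final answer: Position 5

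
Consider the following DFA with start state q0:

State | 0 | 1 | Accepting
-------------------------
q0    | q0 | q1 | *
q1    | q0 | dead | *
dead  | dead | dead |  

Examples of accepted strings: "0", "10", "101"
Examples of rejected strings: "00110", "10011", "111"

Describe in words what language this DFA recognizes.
binary strings with no two consecutive 1s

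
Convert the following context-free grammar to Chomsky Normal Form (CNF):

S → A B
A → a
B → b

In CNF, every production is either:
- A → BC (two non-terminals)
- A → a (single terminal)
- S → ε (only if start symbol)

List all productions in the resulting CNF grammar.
The grammar has no ε-productions or unit productions to eliminate.
S → A B is already in CNF (two non-terminals) – keep it.
A → a is already in CNF (single terminal) – keep it.
B → b is already in CNF (single terminal) – keep it.
Resulting CNF grammar (3 productions): A → a; B → b; S → A B

Final answer: A → a; B → b; S → A B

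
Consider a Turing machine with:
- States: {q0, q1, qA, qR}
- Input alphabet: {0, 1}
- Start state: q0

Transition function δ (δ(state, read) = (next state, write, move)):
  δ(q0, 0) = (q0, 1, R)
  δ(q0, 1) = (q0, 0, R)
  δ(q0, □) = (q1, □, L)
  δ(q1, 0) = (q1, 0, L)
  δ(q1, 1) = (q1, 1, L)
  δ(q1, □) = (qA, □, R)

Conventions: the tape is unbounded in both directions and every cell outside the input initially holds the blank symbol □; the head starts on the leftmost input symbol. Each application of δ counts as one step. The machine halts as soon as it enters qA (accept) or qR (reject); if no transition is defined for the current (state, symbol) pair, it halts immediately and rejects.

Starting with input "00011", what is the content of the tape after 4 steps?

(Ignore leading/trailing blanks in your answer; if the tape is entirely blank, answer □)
Step 0: [q0]00011 (head at position 0)
Step 1: δ(q0, 0) = (q0, 1, R)  ⊢  1[q0]0011 (head at position 1)
Step 2: δ(q0, 0) = (q0, 1, R)  ⊢  11[q0]011 (head at position 2)
Step 3: δ(q0, 0) = (q0, 1, R)  ⊢  111[q0]11 (head at position 3)
Step 4: δ(q0, 1) = (q0, 0, R)  ⊢  1110[q0]1 (head at position 4)
Tape after 4 steps (ignoring surrounding blanks): 11101

Final answer: Tape: 11101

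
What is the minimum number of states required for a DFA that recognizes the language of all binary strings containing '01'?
Language: binary strings containing '01'
Lower bound (Myhill–Nerode): the prefixes ε, 0, 01 are pairwise distinguishable:
  ε vs 01: suffix ε distinguishes them (ε is rejected, 01 is accepted)
  0 vs 01: suffix ε distinguishes them (0 is rejected, 01 is accepted)
  ε vs 0: suffix 1 distinguishes them (ε·1 = 1 is rejected, 0·1 = 01 is accepted)
So any DFA needs at least 3 states.
Upper bound: a DFA with 3 states exists (one state per class above: 'no progress', 'last symbol 0', and 'seen 01' (accepting sink)).
Minimum states: 3

Final answer: 3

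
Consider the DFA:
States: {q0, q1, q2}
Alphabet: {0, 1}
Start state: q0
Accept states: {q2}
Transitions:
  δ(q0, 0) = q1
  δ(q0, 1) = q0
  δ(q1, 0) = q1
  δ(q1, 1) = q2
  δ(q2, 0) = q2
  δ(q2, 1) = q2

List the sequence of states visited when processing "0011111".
Starting at q0
Read '0': q0 -> q1
Read '0': q1 -> q1
Read '1': q1 -> q2
Read '1': q2 -> q2
Read '1': q2 -> q2
Read '1': q2 -> q2
Read '1': q2 -> q2

Final answer: q0 -> q1 -> q1 -> q2 -> q2 -> q2 -> q2 -> q2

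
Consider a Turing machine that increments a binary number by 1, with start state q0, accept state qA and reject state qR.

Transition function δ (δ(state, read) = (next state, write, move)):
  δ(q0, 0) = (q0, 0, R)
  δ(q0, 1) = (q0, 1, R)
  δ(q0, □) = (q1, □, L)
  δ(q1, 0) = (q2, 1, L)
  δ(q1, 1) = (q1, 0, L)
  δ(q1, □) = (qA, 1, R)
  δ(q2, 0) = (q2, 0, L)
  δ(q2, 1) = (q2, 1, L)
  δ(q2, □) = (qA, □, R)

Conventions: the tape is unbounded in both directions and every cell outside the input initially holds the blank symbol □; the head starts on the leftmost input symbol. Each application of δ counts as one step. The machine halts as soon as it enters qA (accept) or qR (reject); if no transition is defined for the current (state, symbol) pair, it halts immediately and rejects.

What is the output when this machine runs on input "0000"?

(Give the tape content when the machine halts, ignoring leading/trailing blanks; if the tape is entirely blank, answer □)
Step 0: [q0]0000 (head at position 0)
Step 1: δ(q0, 0) = (q0, 0, R)  ⊢  0[q0]000 (head at position 1)
Step 2: δ(q0, 0) = (q0, 0, R)  ⊢  00[q0]00 (head at position 2)
Step 3: δ(q0, 0) = (q0, 0, R)  ⊢  000[q0]0 (head at position 3)
Step 4: δ(q0, 0) = (q0, 0, R)  ⊢  0000[q0]□ (head at position 4)
Step 5: δ(q0, □) = (q1, □, L)  ⊢  000[q1]0□ (head at position 3)
Step 6: δ(q1, 0) = (q2, 1, L)  ⊢  00[q2]01□ (head at position 2)
Step 7: δ(q2, 0) = (q2, 0, L)  ⊢  0[q2]001□ (head at position 1)
Step 8: δ(q2, 0) = (q2, 0, L)  ⊢  [q2]0001□ (head at position 0)
Step 9: δ(q2, 0) = (q2, 0, L)  ⊢  [q2]□0001□ (head at position -1)
Step 10: δ(q2, □) = (qA, □, R)  ⊢  □[qA]0001□ (head at position 0)
The machine is in qA, so it halts and accepts.
Tape content when halted (ignoring surrounding blanks): 0001

Final answer: Output: 0001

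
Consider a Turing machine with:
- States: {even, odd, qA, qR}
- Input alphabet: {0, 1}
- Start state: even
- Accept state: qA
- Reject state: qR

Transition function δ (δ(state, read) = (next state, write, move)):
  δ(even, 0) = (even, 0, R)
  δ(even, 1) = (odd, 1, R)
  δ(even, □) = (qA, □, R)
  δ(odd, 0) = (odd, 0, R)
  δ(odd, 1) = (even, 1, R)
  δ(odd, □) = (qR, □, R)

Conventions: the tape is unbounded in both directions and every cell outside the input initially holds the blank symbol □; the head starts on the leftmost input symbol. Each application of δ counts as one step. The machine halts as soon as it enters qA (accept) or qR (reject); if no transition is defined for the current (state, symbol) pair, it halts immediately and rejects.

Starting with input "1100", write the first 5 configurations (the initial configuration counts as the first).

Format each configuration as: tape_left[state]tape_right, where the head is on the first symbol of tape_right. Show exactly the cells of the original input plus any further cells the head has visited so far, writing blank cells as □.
Step 0: [even]1100 (head at position 0)
Step 1: δ(even, 1) = (odd, 1, R)  ⊢  1[odd]100 (head at position 1)
Step 2: δ(odd, 1) = (even, 1, R)  ⊢  11[even]00 (head at position 2)
Step 3: δ(even, 0) = (even, 0, R)  ⊢  110[even]0 (head at position 3)
Step 4: δ(even, 0) = (even, 0, R)  ⊢  1100[even]□ (head at position 4)

Final answer: [even]1100 ⊢ 1[odd]100 ⊢ 11[even]00 ⊢ 110[even]0 ⊢ 1100[even]□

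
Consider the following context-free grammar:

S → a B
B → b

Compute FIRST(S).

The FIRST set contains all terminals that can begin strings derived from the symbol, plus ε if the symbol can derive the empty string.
S has the single production S → a B, whose right-hand side begins with the terminal a. So FIRST(S) = {a}.

Final answer: {a}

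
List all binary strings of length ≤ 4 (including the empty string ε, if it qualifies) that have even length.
Checking every binary string of length 0 to 4:
  Length 0: accepted: ε | rejected: (none)
  Length 1: accepted: (none) | rejected: 0, 1
  Length 2: accepted: 00, 01, 10, 11 | rejected: (none)
  Length 3: accepted: (none) | rejected: 000, 001, 010, 011, 100, 101, 110, 111
  Length 4: accepted: 0000, 0001, 0010, 0011, 0100, 0101, 0110, 0111, 1000, 1001, 1010, 1011, 1100, 1101, 1110, 1111 | rejected: (none)
Total: 21 string(s).

Final answer: ε, 00, 01, 10, 11, 0000, 0001, 0010, 0011, 0100, 0101, 0110, 0111, 1000, 1001, 1010, 1011, 1100, 1101, 1110, 1111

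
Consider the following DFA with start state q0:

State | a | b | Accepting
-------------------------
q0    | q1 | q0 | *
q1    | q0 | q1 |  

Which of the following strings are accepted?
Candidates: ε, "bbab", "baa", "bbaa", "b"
ε: q0; q0 is accepting → accepted
"bbab": q0 → q0 → q0 → q1 → q1; q1 is not accepting → rejected
"baa": q0 → q0 → q1 → q0; q0 is accepting → accepted
"bbaa": q0 → q0 → q0 → q1 → q0; q0 is accepting → accepted
"b": q0 → q0; q0 is accepting → accepted

Final answer: ε, "baa", "bbaa", "b"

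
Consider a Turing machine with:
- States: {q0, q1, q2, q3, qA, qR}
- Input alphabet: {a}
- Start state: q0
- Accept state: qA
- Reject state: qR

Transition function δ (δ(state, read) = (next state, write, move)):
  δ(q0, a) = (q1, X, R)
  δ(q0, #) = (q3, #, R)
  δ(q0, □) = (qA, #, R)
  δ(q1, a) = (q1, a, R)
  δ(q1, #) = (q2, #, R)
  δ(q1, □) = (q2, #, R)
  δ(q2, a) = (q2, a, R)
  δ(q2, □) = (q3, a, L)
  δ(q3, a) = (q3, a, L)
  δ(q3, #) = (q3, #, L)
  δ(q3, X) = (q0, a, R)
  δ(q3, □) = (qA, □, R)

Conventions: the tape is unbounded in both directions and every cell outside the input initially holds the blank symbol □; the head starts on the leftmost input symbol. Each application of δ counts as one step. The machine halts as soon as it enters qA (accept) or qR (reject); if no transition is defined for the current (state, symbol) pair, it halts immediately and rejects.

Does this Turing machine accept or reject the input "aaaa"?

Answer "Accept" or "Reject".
Trace (configuration after each step, as tape_left[state]tape_right with head position):
Step 0: [q0]aaaa (head at position 0)
Step 1: X[q1]aaa (head 1)
Step 2: Xa[q1]aa (head 2)
Step 3: Xaa[q1]a (head 3)
Step 4: Xaaa[q1]□ (head 4)
Step 5: Xaaa#[q2]□ (head 5)
Step 6: Xaaa[q3]#a (head 4)
Step 7: Xaa[q3]a#a (head 3)
Step 8: Xa[q3]aa#a (head 2)
Step 9: X[q3]aaa#a (head 1)
Step 10: [q3]Xaaa#a (head 0)
Step 11: a[q0]aaa#a (head 1)
Step 12: aX[q1]aa#a (head 2)
Step 13: aXa[q1]a#a (head 3)
Step 14: aXaa[q1]#a (head 4)
Step 15: aXaa#[q2]a (head 5)
Step 16: aXaa#a[q2]□ (head 6)
Step 17: aXaa#[q3]aa (head 5)
Step 18: aXaa[q3]#aa (head 4)
Step 19: aXa[q3]a#aa (head 3)
Step 20: aX[q3]aa#aa (head 2)
Step 21: a[q3]Xaa#aa (head 1)
Step 22: aa[q0]aa#aa (head 2)
Step 23: aaX[q1]a#aa (head 3)
Step 24: aaXa[q1]#aa (head 4)
Step 25: aaXa#[q2]aa (head 5)
Step 26: aaXa#a[q2]a (head 6)
Step 27: aaXa#aa[q2]□ (head 7)
Step 28: aaXa#a[q3]aa (head 6)
Step 29: aaXa#[q3]aaa (head 5)
Step 30: aaXa[q3]#aaa (head 4)
Step 31: aaX[q3]a#aaa (head 3)
Step 32: aa[q3]Xa#aaa (head 2)
Step 33: aaa[q0]a#aaa (head 3)
Step 34: aaaX[q1]#aaa (head 4)
Step 35: aaaX#[q2]aaa (head 5)
Step 36: aaaX#a[q2]aa (head 6)
Step 37: aaaX#aa[q2]a (head 7)
Step 38: aaaX#aaa[q2]□ (head 8)
Step 39: aaaX#aa[q3]aa (head 7)
Step 40: aaaX#a[q3]aaa (head 6)
Step 41: aaaX#[q3]aaaa (head 5)
Step 42: aaaX[q3]#aaaa (head 4)
Step 43: aaa[q3]X#aaaa (head 3)
Step 44: aaaa[q0]#aaaa (head 4)
Step 45: aaaa#[q3]aaaa (head 5)
Step 46: aaaa[q3]#aaaa (head 4)
Step 47: aaa[q3]a#aaaa (head 3)
Step 48: aa[q3]aa#aaaa (head 2)
Step 49: a[q3]aaa#aaaa (head 1)
Step 50: [q3]aaaa#aaaa (head 0)
Step 51: [q3]□aaaa#aaaa (head -1)
Step 52: □[qA]aaaa#aaaa (head 0)
The machine is in qA, so it halts and accepts.

Final answer: Accept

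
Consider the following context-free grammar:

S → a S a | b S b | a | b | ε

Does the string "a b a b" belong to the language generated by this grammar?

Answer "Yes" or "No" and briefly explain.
Every production places the same symbol at both ends (or yields a single symbol / ε), so every derived string is a palindrome. a b a b reversed is b a b a ≠ a b a b, so it is not a palindrome and cannot be derived (already the first step fails: the string starts with a but ends with b, so neither S → a S a nor S → b S b fits).

Final answer: No - no valid derivation exists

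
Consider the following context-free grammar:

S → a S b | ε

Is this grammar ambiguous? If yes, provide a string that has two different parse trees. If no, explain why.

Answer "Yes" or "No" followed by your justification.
At every step exactly one production applies: if the remaining string to generate is non-empty it starts with a and ends with b, forcing S → a S b; if it is empty, S → ε is forced. Hence each string a^n b^n has exactly one derivation (S → a S b applied n times, then S → ε) and one parse tree.

Final answer: No - the grammar is unambiguous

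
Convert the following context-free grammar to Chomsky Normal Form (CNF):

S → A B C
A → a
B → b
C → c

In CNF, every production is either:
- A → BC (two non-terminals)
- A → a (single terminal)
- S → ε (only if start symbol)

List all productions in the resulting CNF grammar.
The grammar has no ε-productions or unit productions to eliminate.
A → a is already in CNF (single terminal) – keep it.
B → b is already in CNF (single terminal) – keep it.
C → c is already in CNF (single terminal) – keep it.
S → A B C has 3 symbols on the right: break it into binary productions S → A X0, X0 → B C.
Resulting CNF grammar (5 productions): A → a; B → b; C → c; S → A X0; X0 → B C

Final answer: A → a; B → b; C → c; S → A X0; X0 → B C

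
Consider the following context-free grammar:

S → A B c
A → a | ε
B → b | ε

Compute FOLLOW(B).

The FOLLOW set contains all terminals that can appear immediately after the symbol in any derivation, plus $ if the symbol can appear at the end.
B occurs in S → A B c, immediately followed by the terminal c. So FOLLOW(B) = {c}.

Final answer: {c}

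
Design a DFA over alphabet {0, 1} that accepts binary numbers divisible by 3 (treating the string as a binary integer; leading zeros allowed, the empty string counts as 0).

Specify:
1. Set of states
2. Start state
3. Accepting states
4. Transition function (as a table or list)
One valid DFA (any DFA recognizing the same language is acceptable):
States: {q0, q1, q2}
Start: q0
Accepting: {q0}
Transitions (accepting states marked with *):
State | 0 | 1 | Accepting
-------------------------
q0    | q0 | q1 | *
q1    | q2 | q0 |  
q2    | q1 | q2 |  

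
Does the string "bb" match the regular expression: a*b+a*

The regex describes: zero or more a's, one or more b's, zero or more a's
Yes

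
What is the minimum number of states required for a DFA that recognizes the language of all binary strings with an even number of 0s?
Language: binary strings with an even number of 0s
Lower bound (Myhill–Nerode): the prefixes ε, 0 are pairwise distinguishable:
  ε vs 0: suffix ε distinguishes them (ε has zero 0s (accepted), 0 has one 0 (rejected))
So any DFA needs at least 2 states.
Upper bound: a DFA with 2 states exists (one state per class above).
Minimum states: 2

Final answer: 2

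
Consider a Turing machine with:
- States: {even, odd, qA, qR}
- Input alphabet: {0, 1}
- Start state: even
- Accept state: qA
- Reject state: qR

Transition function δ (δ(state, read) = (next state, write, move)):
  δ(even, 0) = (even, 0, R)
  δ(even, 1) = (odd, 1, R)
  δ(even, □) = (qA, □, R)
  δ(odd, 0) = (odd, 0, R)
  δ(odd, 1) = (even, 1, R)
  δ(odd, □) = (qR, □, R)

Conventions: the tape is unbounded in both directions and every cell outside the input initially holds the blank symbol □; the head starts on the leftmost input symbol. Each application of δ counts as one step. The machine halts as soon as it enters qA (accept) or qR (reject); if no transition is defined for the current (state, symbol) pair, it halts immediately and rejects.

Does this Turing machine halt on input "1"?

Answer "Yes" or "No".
Step 0: [even]1 (head at position 0)
Step 1: δ(even, 1) = (odd, 1, R)  ⊢  1[odd]□ (head at position 1)
Step 2: δ(odd, □) = (qR, □, R)  ⊢  1□[qR]□ (head at position 2)
The machine is in qR, so it halts and rejects.
It halts after 2 steps.

Final answer: Yes - halts after 2 steps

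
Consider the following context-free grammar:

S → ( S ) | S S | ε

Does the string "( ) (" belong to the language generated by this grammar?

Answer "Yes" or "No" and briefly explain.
Each production adds parentheses only in matched pairs (S → ( S )) or none at all, so every derived string has equally many '(' and ')'. The string ( ) ( has two '(' and one ')', so it cannot be derived.

Final answer: No - no valid derivation exists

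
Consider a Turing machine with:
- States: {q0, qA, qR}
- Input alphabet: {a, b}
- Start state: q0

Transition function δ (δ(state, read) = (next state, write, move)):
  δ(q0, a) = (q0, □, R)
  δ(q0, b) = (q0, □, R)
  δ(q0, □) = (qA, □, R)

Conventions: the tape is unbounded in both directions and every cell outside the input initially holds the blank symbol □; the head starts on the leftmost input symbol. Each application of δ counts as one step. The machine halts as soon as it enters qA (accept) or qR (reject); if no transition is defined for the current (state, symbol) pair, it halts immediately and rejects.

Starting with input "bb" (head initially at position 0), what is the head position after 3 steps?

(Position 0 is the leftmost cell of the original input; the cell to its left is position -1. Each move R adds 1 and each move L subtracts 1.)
Step 0: [q0]bb (head at position 0)
Step 1: δ(q0, b) = (q0, □, R)  ⊢  □[q0]b (head at position 1)
Step 2: δ(q0, b) = (q0, □, R)  ⊢  □□[q0]□ (head at position 2)
Step 3: δ(q0, □) = (qA, □, R)  ⊢  □□□[qA]□ (head at position 3)
Head position after 3 steps: 3

Final answer: Position 3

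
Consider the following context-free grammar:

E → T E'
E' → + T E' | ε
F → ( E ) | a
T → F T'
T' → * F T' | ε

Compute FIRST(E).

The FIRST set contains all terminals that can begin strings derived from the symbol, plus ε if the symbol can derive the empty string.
FIRST(F): F → ( E ) contributes '(' and F → a contributes 'a', so FIRST(F) = {(, a}. F is not nullable.
FIRST(T): T → F T' begins with F, and F is not nullable, so FIRST(T) = FIRST(F) = {(, a}.
FIRST(E): E → T E' begins with T, and T is not nullable, so FIRST(E) = FIRST(T) = {(, a}.

Final answer: {(, a}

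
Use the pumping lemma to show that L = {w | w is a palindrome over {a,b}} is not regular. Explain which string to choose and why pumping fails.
Language: L = {w | w is a palindrome over {a,b}} (strings that read the same forwards and backwards)
Step 1: Assume for contradiction that L is regular, with pumping length p.
Step 2: Choose s = a^p b a^p. Then s ∈ L (it reads the same forwards and backwards) and |s| ≥ p.
Step 3: Consider any decomposition s = xyz with |xy| ≤ p and |y| > 0. Since |xy| ≤ p and the first p symbols of s are all a's, y = a^k for some k with 1 ≤ k ≤ p.
Step 4: Pumping up (i = 2): xy²z = a^(p+k) b a^p. Its reverse is a^p b a^(p+k) ≠ a^(p+k) b a^p (the single b is no longer in the middle), so xy²z is not a palindrome and xy²z ∉ L.
This contradicts the pumping lemma, so L is not regular.

Final answer: Choose s = a^p b a^p. Since |xy| ≤ p, y = a^k with k ≥ 1. Then xy²z = a^(p+k) b a^p is not a palindrome, so ∉ L.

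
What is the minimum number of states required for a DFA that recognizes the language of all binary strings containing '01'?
Language: binary strings containing '01'
Lower bound (Myhill–Nerode): the prefixes ε, 0, 01 are pairwise distinguishable:
  ε vs 01: suffix ε distinguishes them (ε is rejected, 01 is accepted)
  0 vs 01: suffix ε distinguishes them (0 is rejected, 01 is accepted)
  ε vs 0: suffix 1 distinguishes them (ε·1 = 1 is rejected, 0·1 = 01 is accepted)
So any DFA needs at least 3 states.
Upper bound: a DFA with 3 states exists (one state per class above: 'no progress', 'last symbol 0', and 'seen 01' (accepting sink)).
Minimum states: 3

Final answer: 3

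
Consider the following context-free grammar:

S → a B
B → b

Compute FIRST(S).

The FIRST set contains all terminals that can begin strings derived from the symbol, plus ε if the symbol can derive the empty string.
S has the single production S → a B, whose right-hand side begins with the terminal a. So FIRST(S) = {a}.

Final answer: {a}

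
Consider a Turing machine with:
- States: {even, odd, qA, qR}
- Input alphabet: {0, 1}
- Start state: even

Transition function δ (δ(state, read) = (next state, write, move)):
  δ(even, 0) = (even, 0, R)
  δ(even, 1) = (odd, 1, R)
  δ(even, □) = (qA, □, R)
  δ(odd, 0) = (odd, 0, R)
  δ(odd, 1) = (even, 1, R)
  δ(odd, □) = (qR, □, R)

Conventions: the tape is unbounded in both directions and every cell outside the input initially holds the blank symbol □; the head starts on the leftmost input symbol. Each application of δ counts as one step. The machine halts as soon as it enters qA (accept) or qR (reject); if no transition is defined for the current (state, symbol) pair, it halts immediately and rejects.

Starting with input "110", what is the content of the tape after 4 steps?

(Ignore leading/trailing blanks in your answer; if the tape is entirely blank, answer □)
Step 0: [even]110 (head at position 0)
Step 1: δ(even, 1) = (odd, 1, R)  ⊢  1[odd]10 (head at position 1)
Step 2: δ(odd, 1) = (even, 1, R)  ⊢  11[even]0 (head at position 2)
Step 3: δ(even, 0) = (even, 0, R)  ⊢  110[even]□ (head at position 3)
Step 4: δ(even, □) = (qA, □, R)  ⊢  110□[qA]□ (head at position 4)
Tape after 4 steps (ignoring surrounding blanks): 110

Final answer: Tape: 110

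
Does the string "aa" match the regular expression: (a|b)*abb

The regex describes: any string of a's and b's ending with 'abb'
No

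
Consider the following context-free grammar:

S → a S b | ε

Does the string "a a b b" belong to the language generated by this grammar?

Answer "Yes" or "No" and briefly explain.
A derivation exists: S ⇒ a S b ⇒ a a S b b ⇒ a a b b (using S → a S b twice, then S → ε).

Final answer: Yes - a valid derivation exists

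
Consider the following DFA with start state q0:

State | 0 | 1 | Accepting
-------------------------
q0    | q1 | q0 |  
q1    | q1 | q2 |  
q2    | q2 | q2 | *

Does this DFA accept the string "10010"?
Start in q0.
Read '1': q0 → q0
Read '0': q0 → q1
Read '0': q1 → q1
Read '1': q1 → q2
Read '0': q2 → q2
Final state q2 is accepting, so the string is accepted.

Final answer: Yes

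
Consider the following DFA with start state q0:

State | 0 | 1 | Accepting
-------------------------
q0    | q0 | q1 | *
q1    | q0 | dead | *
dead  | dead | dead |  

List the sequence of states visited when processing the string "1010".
q0 → q1 → q0 → q1 → q0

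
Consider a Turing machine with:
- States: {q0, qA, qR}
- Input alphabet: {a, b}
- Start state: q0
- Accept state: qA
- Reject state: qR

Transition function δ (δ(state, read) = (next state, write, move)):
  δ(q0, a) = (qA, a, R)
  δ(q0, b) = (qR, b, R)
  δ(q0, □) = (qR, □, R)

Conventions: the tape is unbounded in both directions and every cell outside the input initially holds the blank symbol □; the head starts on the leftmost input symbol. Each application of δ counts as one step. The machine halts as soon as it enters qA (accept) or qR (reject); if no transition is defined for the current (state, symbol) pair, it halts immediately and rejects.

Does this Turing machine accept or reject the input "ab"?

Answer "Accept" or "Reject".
Step 0: [q0]ab (head at position 0)
Step 1: δ(q0, a) = (qA, a, R)  ⊢  a[qA]b (head at position 1)
The machine is in qA, so it halts and accepts.

Final answer: Accept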